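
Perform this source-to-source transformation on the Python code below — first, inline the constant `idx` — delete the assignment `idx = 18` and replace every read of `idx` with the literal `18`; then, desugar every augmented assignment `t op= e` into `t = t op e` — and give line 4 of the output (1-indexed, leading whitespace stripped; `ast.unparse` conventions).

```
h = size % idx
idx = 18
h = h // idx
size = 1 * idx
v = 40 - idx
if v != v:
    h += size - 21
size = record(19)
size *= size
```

v = 40 - 18

Transformed code:
h = size % 18
h = h // 18
size = 1 * 18
v = 40 - 18
if v != v:
    h = h + (size - 21)
size = record(19)
size = size * size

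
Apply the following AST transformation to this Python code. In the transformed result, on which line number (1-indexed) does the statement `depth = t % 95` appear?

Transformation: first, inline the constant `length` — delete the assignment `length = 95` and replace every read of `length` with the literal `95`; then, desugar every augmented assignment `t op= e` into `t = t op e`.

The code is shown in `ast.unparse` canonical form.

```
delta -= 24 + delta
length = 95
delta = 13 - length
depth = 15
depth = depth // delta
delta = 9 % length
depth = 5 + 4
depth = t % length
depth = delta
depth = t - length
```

7

Transformed code:
delta = delta - (24 + delta)
delta = 13 - 95
depth = 15
depth = depth // delta
delta = 9 % 95
depth = 5 + 4
depth = t % 95
depth = delta
depth = t - 95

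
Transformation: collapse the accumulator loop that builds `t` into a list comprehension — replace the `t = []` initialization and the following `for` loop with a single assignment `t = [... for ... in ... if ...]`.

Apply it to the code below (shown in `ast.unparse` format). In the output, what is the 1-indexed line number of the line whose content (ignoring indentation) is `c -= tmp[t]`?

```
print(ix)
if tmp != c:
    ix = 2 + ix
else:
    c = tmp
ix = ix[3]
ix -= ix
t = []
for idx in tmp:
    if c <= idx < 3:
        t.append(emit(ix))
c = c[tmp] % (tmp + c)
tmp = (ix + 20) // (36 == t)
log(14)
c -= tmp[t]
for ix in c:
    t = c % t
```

12

Transformed code:
print(ix)
if tmp != c:
    ix = 2 + ix
else:
    c = tmp
ix = ix[3]
ix -= ix
t = [emit(ix) for idx in tmp if c <= idx < 3]
c = c[tmp] % (tmp + c)
tmp = (ix + 20) // (36 == t)
log(14)
c -= tmp[t]
for ix in c:
    t = c % t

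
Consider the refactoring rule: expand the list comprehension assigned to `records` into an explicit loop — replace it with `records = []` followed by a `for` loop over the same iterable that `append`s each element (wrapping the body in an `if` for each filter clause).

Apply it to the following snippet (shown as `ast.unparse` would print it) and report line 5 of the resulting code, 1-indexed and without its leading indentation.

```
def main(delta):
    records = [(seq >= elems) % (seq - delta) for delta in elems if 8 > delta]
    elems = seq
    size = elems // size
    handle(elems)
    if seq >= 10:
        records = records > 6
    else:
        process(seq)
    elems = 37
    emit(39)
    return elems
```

Transformed code:
def main(delta):
    records = []
    for delta in elems:
        if 8 > delta:
            records.append((seq >= elems) % (seq - delta))
    elems = seq
    size = elems // size
    handle(elems)
    if seq >= 10:
        records = records > 6
    else:
        process(seq)
    elems = 37
    emit(39)
    return elems

records.append((seq >= elems) % (seq - delta))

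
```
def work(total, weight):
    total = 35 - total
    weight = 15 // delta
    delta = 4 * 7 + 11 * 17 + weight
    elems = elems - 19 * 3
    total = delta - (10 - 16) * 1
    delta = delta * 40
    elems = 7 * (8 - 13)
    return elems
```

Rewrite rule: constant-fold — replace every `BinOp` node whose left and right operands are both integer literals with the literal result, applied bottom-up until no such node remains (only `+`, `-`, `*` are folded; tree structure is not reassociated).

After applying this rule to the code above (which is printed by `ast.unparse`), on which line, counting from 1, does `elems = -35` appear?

8

Transformed code:
def work(total, weight):
    total = 35 - total
    weight = 15 // delta
    delta = 215 + weight
    elems = elems - 57
    total = delta - -6
    delta = delta * 40
    elems = -35
    return elems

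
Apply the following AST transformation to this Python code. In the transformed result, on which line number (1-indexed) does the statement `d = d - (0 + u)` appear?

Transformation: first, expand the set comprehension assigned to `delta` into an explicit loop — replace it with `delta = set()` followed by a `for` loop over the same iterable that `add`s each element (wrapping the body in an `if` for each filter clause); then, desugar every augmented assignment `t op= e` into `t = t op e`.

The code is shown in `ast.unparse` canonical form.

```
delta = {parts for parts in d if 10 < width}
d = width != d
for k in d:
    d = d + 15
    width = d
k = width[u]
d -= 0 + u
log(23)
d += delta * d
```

Transformed code:
delta = set()
for parts in d:
    if 10 < width:
        delta.add(parts)
d = width != d
for k in d:
    d = d + 15
    width = d
k = width[u]
d = d - (0 + u)
log(23)
d = d + delta * d

10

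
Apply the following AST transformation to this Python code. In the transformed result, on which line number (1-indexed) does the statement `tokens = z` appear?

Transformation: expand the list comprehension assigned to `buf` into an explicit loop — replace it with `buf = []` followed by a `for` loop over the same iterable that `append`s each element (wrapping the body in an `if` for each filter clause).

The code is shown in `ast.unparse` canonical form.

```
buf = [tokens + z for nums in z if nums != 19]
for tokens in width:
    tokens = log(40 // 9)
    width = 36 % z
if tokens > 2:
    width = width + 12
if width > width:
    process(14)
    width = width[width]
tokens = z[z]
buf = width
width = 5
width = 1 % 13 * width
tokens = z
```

Transformed code:
buf = []
for nums in z:
    if nums != 19:
        buf.append(tokens + z)
for tokens in width:
    tokens = log(40 // 9)
    width = 36 % z
if tokens > 2:
    width = width + 12
if width > width:
    process(14)
    width = width[width]
tokens = z[z]
buf = width
width = 5
width = 1 % 13 * width
tokens = z

17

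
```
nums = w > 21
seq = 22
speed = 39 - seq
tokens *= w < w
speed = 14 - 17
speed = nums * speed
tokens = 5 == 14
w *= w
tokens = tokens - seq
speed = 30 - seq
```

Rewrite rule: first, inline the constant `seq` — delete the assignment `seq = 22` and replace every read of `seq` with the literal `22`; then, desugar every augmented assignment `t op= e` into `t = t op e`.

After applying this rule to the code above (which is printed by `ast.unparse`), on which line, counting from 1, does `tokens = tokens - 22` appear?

Transformed code:
nums = w > 21
speed = 39 - 22
tokens = tokens * (w < w)
speed = 14 - 17
speed = nums * speed
tokens = 5 == 14
w = w * w
tokens = tokens - 22
speed = 30 - 22

8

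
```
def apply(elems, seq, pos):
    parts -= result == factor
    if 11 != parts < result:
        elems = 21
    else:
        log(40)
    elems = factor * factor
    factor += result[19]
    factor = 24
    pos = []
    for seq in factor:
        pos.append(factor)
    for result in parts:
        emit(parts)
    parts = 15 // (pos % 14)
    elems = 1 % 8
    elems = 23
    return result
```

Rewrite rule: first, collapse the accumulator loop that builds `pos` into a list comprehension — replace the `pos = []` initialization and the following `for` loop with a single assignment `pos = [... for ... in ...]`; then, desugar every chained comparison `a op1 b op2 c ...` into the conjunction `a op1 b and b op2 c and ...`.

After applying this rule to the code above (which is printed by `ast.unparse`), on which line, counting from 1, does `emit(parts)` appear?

12

Transformed code:
def apply(elems, seq, pos):
    parts -= result == factor
    if 11 != parts and parts < result:
        elems = 21
    else:
        log(40)
    elems = factor * factor
    factor += result[19]
    factor = 24
    pos = [factor for seq in factor]
    for result in parts:
        emit(parts)
    parts = 15 // (pos % 14)
    elems = 1 % 8
    elems = 23
    return result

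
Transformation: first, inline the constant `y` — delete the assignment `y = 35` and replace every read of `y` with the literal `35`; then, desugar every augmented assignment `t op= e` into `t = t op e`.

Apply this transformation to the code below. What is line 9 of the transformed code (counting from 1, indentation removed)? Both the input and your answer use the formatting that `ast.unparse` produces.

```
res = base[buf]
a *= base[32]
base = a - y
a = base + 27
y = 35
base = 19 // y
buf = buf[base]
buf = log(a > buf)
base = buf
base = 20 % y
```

Transformed code:
res = base[buf]
a = a * base[32]
base = a - 35
a = base + 27
base = 19 // 35
buf = buf[base]
buf = log(a > buf)
base = buf
base = 20 % 35

base = 20 % 35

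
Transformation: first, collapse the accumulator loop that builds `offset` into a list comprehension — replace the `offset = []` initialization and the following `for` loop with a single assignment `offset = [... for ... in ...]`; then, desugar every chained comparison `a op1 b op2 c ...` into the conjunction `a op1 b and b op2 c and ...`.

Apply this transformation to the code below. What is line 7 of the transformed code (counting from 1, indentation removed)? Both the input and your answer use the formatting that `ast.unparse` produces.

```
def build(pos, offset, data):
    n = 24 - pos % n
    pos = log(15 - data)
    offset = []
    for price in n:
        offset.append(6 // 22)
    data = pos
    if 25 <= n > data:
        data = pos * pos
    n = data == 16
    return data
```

data = pos * pos

Transformed code:
def build(pos, offset, data):
    n = 24 - pos % n
    pos = log(15 - data)
    offset = [6 // 22 for price in n]
    data = pos
    if 25 <= n and n > data:
        data = pos * pos
    n = data == 16
    return data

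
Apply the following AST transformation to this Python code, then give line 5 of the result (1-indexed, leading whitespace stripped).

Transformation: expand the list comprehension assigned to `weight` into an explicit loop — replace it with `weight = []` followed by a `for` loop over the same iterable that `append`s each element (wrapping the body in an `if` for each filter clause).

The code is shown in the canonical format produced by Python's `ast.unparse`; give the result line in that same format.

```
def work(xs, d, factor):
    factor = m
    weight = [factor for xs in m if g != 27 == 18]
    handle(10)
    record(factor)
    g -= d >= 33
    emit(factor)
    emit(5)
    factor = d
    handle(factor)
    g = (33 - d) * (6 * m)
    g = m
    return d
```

if g != 27 == 18:

Transformed code:
def work(xs, d, factor):
    factor = m
    weight = []
    for xs in m:
        if g != 27 == 18:
            weight.append(factor)
    handle(10)
    record(factor)
    g -= d >= 33
    emit(factor)
    emit(5)
    factor = d
    handle(factor)
    g = (33 - d) * (6 * m)
    g = m
    return d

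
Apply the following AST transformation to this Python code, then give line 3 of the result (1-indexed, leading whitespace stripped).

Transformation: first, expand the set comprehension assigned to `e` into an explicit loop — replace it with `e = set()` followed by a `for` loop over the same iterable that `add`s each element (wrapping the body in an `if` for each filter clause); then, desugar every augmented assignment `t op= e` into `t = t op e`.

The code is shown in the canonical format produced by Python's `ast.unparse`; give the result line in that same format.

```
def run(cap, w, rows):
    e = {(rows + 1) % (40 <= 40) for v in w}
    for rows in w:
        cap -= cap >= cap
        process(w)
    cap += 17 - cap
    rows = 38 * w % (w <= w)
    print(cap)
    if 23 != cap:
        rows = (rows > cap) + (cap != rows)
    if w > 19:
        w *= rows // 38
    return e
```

for v in w:

Transformed code:
def run(cap, w, rows):
    e = set()
    for v in w:
        e.add((rows + 1) % (40 <= 40))
    for rows in w:
        cap = cap - (cap >= cap)
        process(w)
    cap = cap + (17 - cap)
    rows = 38 * w % (w <= w)
    print(cap)
    if 23 != cap:
        rows = (rows > cap) + (cap != rows)
    if w > 19:
        w = w * (rows // 38)
    return e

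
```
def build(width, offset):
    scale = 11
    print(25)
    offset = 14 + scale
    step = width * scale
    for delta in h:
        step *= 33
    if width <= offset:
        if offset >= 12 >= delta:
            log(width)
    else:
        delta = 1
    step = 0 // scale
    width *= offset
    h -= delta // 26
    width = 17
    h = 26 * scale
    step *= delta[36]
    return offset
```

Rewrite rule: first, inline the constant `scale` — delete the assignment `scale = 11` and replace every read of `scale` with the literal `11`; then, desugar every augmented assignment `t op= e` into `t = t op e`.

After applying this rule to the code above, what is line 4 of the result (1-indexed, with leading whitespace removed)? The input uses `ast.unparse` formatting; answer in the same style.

step = width * 11

Transformed code:
def build(width, offset):
    print(25)
    offset = 14 + 11
    step = width * 11
    for delta in h:
        step = step * 33
    if width <= offset:
        if offset >= 12 >= delta:
            log(width)
    else:
        delta = 1
    step = 0 // 11
    width = width * offset
    h = h - delta // 26
    width = 17
    h = 26 * 11
    step = step * delta[36]
    return offset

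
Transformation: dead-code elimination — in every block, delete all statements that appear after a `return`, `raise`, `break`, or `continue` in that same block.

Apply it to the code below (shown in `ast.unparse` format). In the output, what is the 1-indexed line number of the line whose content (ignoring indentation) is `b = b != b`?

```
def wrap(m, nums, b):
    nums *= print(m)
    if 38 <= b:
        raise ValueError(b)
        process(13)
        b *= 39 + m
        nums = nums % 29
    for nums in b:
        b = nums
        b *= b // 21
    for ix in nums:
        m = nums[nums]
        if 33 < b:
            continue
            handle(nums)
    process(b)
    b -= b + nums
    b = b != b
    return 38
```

Transformed code:
def wrap(m, nums, b):
    nums *= print(m)
    if 38 <= b:
        raise ValueError(b)
    for nums in b:
        b = nums
        b *= b // 21
    for ix in nums:
        m = nums[nums]
        if 33 < b:
            continue
    process(b)
    b -= b + nums
    b = b != b
    return 38

14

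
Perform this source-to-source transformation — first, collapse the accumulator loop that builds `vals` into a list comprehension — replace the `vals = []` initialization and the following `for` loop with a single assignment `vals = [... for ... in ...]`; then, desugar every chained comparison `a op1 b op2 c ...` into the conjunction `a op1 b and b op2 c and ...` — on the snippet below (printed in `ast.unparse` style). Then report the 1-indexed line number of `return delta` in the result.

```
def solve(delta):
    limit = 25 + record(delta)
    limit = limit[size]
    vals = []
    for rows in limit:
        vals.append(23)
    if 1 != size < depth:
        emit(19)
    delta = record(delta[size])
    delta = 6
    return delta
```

9

Transformed code:
def solve(delta):
    limit = 25 + record(delta)
    limit = limit[size]
    vals = [23 for rows in limit]
    if 1 != size and size < depth:
        emit(19)
    delta = record(delta[size])
    delta = 6
    return delta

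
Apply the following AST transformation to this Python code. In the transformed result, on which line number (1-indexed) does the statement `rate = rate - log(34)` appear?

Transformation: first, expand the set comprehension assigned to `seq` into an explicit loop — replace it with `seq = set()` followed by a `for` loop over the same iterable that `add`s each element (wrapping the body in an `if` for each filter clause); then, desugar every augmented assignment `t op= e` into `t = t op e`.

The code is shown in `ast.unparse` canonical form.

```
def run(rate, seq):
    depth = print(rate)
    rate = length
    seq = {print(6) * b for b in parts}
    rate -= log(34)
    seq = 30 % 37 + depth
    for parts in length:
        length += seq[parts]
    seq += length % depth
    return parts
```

Transformed code:
def run(rate, seq):
    depth = print(rate)
    rate = length
    seq = set()
    for b in parts:
        seq.add(print(6) * b)
    rate = rate - log(34)
    seq = 30 % 37 + depth
    for parts in length:
        length = length + seq[parts]
    seq = seq + length % depth
    return parts

7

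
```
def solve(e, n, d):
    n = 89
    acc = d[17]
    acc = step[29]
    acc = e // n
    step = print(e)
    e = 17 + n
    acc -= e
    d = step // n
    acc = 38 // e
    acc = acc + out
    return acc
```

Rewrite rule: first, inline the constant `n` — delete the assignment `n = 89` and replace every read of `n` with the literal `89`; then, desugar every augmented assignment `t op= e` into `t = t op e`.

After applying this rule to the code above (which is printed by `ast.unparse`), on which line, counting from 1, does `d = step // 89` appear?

Transformed code:
def solve(e, n, d):
    acc = d[17]
    acc = step[29]
    acc = e // 89
    step = print(e)
    e = 17 + 89
    acc = acc - e
    d = step // 89
    acc = 38 // e
    acc = acc + out
    return acc

8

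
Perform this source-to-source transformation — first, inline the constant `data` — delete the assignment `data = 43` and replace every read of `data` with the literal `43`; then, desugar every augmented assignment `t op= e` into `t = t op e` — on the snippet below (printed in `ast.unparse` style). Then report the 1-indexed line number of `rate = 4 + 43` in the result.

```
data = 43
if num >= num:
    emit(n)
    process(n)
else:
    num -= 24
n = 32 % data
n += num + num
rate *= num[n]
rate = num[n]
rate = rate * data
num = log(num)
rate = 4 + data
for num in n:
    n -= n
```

Transformed code:
if num >= num:
    emit(n)
    process(n)
else:
    num = num - 24
n = 32 % 43
n = n + (num + num)
rate = rate * num[n]
rate = num[n]
rate = rate * 43
num = log(num)
rate = 4 + 43
for num in n:
    n = n - n

12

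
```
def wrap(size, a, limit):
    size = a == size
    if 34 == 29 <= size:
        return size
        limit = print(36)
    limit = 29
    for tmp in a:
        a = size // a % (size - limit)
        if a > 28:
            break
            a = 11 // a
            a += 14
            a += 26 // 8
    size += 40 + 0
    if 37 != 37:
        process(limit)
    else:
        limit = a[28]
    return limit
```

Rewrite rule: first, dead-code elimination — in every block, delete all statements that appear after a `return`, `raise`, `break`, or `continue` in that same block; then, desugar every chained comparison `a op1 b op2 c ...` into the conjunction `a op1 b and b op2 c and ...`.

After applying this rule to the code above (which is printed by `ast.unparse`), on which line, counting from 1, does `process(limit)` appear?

Transformed code:
def wrap(size, a, limit):
    size = a == size
    if 34 == 29 and 29 <= size:
        return size
    limit = 29
    for tmp in a:
        a = size // a % (size - limit)
        if a > 28:
            break
    size += 40 + 0
    if 37 != 37:
        process(limit)
    else:
        limit = a[28]
    return limit

12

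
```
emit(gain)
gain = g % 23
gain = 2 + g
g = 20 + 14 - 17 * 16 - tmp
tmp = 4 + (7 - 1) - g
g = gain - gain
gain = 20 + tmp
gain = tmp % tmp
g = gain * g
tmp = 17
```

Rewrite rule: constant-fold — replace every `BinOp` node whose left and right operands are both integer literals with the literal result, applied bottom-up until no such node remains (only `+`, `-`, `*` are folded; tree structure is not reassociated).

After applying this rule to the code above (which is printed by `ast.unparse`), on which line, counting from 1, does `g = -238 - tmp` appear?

4

Transformed code:
emit(gain)
gain = g % 23
gain = 2 + g
g = -238 - tmp
tmp = 10 - g
g = gain - gain
gain = 20 + tmp
gain = tmp % tmp
g = gain * g
tmp = 17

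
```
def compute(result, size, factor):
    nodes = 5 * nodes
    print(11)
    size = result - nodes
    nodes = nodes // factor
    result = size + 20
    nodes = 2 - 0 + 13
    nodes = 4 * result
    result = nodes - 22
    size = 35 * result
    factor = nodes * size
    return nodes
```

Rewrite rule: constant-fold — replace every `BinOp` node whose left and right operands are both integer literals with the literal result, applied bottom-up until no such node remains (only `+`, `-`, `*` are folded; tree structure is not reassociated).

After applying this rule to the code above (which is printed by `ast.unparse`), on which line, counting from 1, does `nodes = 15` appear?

Transformed code:
def compute(result, size, factor):
    nodes = 5 * nodes
    print(11)
    size = result - nodes
    nodes = nodes // factor
    result = size + 20
    nodes = 15
    nodes = 4 * result
    result = nodes - 22
    size = 35 * result
    factor = nodes * size
    return nodes

7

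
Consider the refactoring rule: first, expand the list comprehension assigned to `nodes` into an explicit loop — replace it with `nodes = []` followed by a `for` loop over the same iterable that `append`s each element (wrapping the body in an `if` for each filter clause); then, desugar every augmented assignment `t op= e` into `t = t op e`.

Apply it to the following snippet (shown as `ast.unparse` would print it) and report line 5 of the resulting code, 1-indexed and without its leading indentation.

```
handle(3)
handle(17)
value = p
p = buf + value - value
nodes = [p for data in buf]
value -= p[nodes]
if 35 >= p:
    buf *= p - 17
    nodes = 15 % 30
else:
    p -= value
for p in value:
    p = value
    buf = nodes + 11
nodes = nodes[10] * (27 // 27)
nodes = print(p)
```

nodes = []

Transformed code:
handle(3)
handle(17)
value = p
p = buf + value - value
nodes = []
for data in buf:
    nodes.append(p)
value = value - p[nodes]
if 35 >= p:
    buf = buf * (p - 17)
    nodes = 15 % 30
else:
    p = p - value
for p in value:
    p = value
    buf = nodes + 11
nodes = nodes[10] * (27 // 27)
nodes = print(p)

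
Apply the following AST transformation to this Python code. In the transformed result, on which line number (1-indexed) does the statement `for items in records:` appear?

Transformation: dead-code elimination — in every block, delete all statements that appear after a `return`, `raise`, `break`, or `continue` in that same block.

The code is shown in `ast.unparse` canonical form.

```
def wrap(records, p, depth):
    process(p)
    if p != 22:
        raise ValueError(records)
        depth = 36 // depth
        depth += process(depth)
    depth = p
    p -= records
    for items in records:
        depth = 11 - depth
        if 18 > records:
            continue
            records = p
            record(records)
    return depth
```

Transformed code:
def wrap(records, p, depth):
    process(p)
    if p != 22:
        raise ValueError(records)
    depth = p
    p -= records
    for items in records:
        depth = 11 - depth
        if 18 > records:
            continue
    return depth

7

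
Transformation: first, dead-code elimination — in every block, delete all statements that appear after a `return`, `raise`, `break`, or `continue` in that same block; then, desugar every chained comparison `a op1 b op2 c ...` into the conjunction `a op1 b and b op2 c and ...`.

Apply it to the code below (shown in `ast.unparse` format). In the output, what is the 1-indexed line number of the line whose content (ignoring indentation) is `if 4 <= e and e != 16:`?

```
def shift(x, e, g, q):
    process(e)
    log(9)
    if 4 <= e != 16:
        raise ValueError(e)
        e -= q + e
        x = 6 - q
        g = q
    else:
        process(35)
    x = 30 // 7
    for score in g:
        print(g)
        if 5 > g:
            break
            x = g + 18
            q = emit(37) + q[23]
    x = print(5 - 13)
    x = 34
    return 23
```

Transformed code:
def shift(x, e, g, q):
    process(e)
    log(9)
    if 4 <= e and e != 16:
        raise ValueError(e)
    else:
        process(35)
    x = 30 // 7
    for score in g:
        print(g)
        if 5 > g:
            break
    x = print(5 - 13)
    x = 34
    return 23

4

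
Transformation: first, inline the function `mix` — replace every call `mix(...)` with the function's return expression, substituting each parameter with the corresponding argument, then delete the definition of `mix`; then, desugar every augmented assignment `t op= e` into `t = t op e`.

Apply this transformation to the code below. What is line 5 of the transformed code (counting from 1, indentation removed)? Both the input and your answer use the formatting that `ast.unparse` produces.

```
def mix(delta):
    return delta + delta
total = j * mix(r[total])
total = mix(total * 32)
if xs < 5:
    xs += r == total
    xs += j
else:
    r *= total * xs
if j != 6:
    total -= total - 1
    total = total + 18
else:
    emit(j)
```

Transformed code:
total = j * (r[total] + r[total])
total = total * 32 + total * 32
if xs < 5:
    xs = xs + (r == total)
    xs = xs + j
else:
    r = r * (total * xs)
if j != 6:
    total = total - (total - 1)
    total = total + 18
else:
    emit(j)

xs = xs + j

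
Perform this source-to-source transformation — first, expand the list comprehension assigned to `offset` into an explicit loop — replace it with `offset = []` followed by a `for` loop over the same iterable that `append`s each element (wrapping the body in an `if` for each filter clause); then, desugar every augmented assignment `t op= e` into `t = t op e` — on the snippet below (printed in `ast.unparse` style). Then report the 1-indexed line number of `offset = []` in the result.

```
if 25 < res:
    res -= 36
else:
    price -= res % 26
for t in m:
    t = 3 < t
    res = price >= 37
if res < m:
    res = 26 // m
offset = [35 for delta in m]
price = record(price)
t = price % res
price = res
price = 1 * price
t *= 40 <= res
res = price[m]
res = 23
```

10

Transformed code:
if 25 < res:
    res = res - 36
else:
    price = price - res % 26
for t in m:
    t = 3 < t
    res = price >= 37
if res < m:
    res = 26 // m
offset = []
for delta in m:
    offset.append(35)
price = record(price)
t = price % res
price = res
price = 1 * price
t = t * (40 <= res)
res = price[m]
res = 23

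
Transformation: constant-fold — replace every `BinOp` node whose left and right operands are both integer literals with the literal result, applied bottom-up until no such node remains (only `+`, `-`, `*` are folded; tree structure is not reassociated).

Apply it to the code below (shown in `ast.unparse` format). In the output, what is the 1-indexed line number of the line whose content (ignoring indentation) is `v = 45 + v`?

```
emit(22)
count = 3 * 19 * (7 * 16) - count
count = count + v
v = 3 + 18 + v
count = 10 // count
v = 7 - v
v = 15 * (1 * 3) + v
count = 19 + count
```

Transformed code:
emit(22)
count = 6384 - count
count = count + v
v = 21 + v
count = 10 // count
v = 7 - v
v = 45 + v
count = 19 + count

7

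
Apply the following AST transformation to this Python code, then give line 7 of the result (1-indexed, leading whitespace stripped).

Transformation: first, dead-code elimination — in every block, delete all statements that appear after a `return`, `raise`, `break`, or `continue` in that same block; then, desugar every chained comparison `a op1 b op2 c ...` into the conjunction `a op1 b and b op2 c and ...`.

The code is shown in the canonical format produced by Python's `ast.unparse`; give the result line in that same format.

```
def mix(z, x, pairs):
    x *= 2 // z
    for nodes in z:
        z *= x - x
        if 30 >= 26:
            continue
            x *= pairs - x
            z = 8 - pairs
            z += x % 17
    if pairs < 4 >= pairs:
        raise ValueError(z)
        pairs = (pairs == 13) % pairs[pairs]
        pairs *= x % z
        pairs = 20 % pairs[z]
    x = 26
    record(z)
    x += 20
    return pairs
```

Transformed code:
def mix(z, x, pairs):
    x *= 2 // z
    for nodes in z:
        z *= x - x
        if 30 >= 26:
            continue
    if pairs < 4 and 4 >= pairs:
        raise ValueError(z)
    x = 26
    record(z)
    x += 20
    return pairs

if pairs < 4 and 4 >= pairs:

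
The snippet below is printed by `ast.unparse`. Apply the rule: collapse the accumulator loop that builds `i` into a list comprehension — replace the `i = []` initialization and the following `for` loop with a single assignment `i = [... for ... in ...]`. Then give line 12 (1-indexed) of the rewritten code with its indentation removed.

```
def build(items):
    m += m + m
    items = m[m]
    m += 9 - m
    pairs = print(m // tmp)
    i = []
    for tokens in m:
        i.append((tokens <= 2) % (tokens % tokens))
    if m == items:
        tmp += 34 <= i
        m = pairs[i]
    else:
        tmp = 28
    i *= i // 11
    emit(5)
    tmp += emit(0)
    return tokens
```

Transformed code:
def build(items):
    m += m + m
    items = m[m]
    m += 9 - m
    pairs = print(m // tmp)
    i = [(tokens <= 2) % (tokens % tokens) for tokens in m]
    if m == items:
        tmp += 34 <= i
        m = pairs[i]
    else:
        tmp = 28
    i *= i // 11
    emit(5)
    tmp += emit(0)
    return tokens

i *= i // 11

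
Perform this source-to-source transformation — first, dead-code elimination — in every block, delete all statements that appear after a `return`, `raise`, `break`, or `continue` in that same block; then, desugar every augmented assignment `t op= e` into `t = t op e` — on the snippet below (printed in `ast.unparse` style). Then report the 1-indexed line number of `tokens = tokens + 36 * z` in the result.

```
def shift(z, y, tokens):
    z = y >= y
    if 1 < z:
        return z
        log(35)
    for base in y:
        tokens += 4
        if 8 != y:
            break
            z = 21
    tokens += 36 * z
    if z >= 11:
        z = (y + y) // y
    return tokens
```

9

Transformed code:
def shift(z, y, tokens):
    z = y >= y
    if 1 < z:
        return z
    for base in y:
        tokens = tokens + 4
        if 8 != y:
            break
    tokens = tokens + 36 * z
    if z >= 11:
        z = (y + y) // y
    return tokens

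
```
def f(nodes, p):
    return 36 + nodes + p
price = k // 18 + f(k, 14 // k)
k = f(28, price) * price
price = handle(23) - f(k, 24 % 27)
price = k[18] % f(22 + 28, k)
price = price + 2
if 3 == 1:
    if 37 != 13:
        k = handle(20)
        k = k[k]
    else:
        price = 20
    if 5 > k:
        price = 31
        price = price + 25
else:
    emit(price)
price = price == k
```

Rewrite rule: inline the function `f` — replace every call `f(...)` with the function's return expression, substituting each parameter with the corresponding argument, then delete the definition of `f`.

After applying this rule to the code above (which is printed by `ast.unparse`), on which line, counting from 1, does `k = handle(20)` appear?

8

Transformed code:
price = k // 18 + (36 + k + 14 // k)
k = (36 + 28 + price) * price
price = handle(23) - (36 + k + 24 % 27)
price = k[18] % (36 + (22 + 28) + k)
price = price + 2
if 3 == 1:
    if 37 != 13:
        k = handle(20)
        k = k[k]
    else:
        price = 20
    if 5 > k:
        price = 31
        price = price + 25
else:
    emit(price)
price = price == k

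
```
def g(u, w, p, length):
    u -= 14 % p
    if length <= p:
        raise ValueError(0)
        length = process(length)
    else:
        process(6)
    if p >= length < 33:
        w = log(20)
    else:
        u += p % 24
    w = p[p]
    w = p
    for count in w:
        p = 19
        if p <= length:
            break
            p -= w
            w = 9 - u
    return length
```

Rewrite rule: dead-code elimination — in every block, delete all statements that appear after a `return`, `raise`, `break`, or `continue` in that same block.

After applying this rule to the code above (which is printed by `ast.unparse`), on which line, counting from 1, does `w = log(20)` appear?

Transformed code:
def g(u, w, p, length):
    u -= 14 % p
    if length <= p:
        raise ValueError(0)
    else:
        process(6)
    if p >= length < 33:
        w = log(20)
    else:
        u += p % 24
    w = p[p]
    w = p
    for count in w:
        p = 19
        if p <= length:
            break
    return length

8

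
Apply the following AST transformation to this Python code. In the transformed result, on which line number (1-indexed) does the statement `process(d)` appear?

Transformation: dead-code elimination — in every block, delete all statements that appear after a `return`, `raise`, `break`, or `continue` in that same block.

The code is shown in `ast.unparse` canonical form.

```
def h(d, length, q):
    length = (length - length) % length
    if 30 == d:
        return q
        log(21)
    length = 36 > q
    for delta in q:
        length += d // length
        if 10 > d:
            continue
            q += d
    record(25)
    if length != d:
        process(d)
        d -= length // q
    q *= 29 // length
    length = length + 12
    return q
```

12

Transformed code:
def h(d, length, q):
    length = (length - length) % length
    if 30 == d:
        return q
    length = 36 > q
    for delta in q:
        length += d // length
        if 10 > d:
            continue
    record(25)
    if length != d:
        process(d)
        d -= length // q
    q *= 29 // length
    length = length + 12
    return q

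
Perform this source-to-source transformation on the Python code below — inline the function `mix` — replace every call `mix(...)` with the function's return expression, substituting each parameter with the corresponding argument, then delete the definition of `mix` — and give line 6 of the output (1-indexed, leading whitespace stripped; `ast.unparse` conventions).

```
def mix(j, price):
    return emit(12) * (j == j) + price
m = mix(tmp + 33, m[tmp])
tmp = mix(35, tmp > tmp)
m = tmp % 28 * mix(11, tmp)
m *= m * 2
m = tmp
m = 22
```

m = 22

Transformed code:
m = emit(12) * (tmp + 33 == tmp + 33) + m[tmp]
tmp = emit(12) * (35 == 35) + (tmp > tmp)
m = tmp % 28 * (emit(12) * (11 == 11) + tmp)
m *= m * 2
m = tmp
m = 22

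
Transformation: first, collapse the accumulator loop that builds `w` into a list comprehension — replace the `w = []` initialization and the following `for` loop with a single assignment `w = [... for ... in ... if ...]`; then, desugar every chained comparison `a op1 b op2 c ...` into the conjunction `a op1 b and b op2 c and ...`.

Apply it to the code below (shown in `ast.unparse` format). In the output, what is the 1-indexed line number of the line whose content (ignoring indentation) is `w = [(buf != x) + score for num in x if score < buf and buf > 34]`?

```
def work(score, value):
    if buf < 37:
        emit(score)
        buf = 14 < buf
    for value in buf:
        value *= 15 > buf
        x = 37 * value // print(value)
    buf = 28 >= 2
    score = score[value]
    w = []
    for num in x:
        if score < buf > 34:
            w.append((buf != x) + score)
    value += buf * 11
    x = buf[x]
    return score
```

10

Transformed code:
def work(score, value):
    if buf < 37:
        emit(score)
        buf = 14 < buf
    for value in buf:
        value *= 15 > buf
        x = 37 * value // print(value)
    buf = 28 >= 2
    score = score[value]
    w = [(buf != x) + score for num in x if score < buf and buf > 34]
    value += buf * 11
    x = buf[x]
    return score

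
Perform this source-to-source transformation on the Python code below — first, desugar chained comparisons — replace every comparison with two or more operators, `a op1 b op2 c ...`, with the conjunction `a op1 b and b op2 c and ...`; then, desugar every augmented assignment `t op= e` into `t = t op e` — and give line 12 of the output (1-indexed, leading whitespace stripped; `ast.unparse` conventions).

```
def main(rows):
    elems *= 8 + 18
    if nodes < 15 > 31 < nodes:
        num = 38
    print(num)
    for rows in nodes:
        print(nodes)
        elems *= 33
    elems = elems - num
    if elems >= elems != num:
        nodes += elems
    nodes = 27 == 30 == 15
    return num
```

nodes = 27 == 30 and 30 == 15

Transformed code:
def main(rows):
    elems = elems * (8 + 18)
    if nodes < 15 and 15 > 31 and (31 < nodes):
        num = 38
    print(num)
    for rows in nodes:
        print(nodes)
        elems = elems * 33
    elems = elems - num
    if elems >= elems and elems != num:
        nodes = nodes + elems
    nodes = 27 == 30 and 30 == 15
    return num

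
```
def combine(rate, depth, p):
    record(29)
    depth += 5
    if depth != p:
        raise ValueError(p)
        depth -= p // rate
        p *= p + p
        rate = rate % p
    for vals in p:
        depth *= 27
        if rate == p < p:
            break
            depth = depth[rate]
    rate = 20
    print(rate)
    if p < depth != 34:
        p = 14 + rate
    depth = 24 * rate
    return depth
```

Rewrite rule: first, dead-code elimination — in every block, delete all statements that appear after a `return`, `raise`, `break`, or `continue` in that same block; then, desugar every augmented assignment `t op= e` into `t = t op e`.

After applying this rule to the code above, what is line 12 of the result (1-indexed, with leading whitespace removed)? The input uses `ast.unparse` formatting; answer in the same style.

Transformed code:
def combine(rate, depth, p):
    record(29)
    depth = depth + 5
    if depth != p:
        raise ValueError(p)
    for vals in p:
        depth = depth * 27
        if rate == p < p:
            break
    rate = 20
    print(rate)
    if p < depth != 34:
        p = 14 + rate
    depth = 24 * rate
    return depth

if p < depth != 34:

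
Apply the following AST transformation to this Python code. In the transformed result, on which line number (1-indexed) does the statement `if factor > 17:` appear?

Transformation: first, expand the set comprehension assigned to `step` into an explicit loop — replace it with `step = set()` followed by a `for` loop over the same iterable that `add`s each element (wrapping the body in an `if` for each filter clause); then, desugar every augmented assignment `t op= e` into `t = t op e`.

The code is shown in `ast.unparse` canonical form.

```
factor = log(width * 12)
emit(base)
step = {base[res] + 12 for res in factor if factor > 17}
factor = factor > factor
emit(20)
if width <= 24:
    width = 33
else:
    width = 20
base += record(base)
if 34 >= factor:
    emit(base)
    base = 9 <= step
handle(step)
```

Transformed code:
factor = log(width * 12)
emit(base)
step = set()
for res in factor:
    if factor > 17:
        step.add(base[res] + 12)
factor = factor > factor
emit(20)
if width <= 24:
    width = 33
else:
    width = 20
base = base + record(base)
if 34 >= factor:
    emit(base)
    base = 9 <= step
handle(step)

5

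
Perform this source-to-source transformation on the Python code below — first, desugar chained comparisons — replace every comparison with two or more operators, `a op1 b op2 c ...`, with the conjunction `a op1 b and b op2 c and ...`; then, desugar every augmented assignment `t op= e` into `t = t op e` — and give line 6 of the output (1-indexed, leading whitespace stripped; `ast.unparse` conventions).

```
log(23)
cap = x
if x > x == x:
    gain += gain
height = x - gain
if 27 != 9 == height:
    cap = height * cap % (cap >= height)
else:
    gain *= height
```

if 27 != 9 and 9 == height:

Transformed code:
log(23)
cap = x
if x > x and x == x:
    gain = gain + gain
height = x - gain
if 27 != 9 and 9 == height:
    cap = height * cap % (cap >= height)
else:
    gain = gain * height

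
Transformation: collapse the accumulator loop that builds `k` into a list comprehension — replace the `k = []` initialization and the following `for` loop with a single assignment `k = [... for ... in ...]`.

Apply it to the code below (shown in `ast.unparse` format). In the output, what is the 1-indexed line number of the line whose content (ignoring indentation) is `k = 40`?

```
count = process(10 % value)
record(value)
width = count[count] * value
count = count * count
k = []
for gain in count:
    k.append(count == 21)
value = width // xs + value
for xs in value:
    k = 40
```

Transformed code:
count = process(10 % value)
record(value)
width = count[count] * value
count = count * count
k = [count == 21 for gain in count]
value = width // xs + value
for xs in value:
    k = 40

8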